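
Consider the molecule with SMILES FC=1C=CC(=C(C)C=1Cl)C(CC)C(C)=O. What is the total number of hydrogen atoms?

14

Walk through each heavy atom and fill implicit hydrogens from standard valence (C 4, N 3, O 2, S 2, halogen 1):
  atom 1: F (halogen, monovalent) → 0 H
  atom 2: C, bond orders sum to 4 (valence 4) → 0 H
  atom 3: C, bond orders sum to 3 (valence 4) → 1 H
  atom 4: C, bond orders sum to 3 (valence 4) → 1 H
  atom 5: C, bond orders sum to 4 (valence 4) → 0 H
  atom 6: C, bond orders sum to 4 (valence 4) → 0 H
  atom 7: C, bond orders sum to 1 (valence 4) → 3 H
  atom 8: C, bond orders sum to 4 (valence 4) → 0 H
  atom 9: Cl (halogen, monovalent) → 0 H
  atom 10: C, bond orders sum to 3 (valence 4) → 1 H
  atom 11: C, bond orders sum to 2 (valence 4) → 2 H
  atom 12: C, bond orders sum to 1 (valence 4) → 3 H
  atom 13: C, bond orders sum to 4 (valence 4) → 0 H
  atom 14: C, bond orders sum to 1 (valence 4) → 3 H
  atom 15: O, bond orders sum to 2 (valence 2) → 0 H
Total hydrogens: 14.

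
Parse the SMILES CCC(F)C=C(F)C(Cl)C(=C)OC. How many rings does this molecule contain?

0

In SMILES, each pair of matching ring-closure digits denotes one ring-closing bond; the number of such bonds equals the number of independent rings.
Ring-closure bonds here: 0.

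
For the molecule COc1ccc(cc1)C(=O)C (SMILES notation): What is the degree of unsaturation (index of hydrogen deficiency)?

5

Molecular formula: C9H10O2.
DoU = (2C + 2 + N − H − X) / 2, where X is the halogen count and O/S are ignored.
    = (2·9 + 2 + 0 − 10 − 0) / 2 = 10 / 2 = 5.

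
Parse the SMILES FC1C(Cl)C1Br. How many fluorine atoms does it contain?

Scan the SMILES for F atoms (remember two-letter symbols like Cl and Br are single atoms).
Fluorine count: 1.

1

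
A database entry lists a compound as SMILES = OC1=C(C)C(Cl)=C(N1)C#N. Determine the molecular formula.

Walk through each heavy atom and fill implicit hydrogens from standard valence (C 4, N 3, O 2, S 2, halogen 1):
  atom 1: O, bond orders sum to 1 (valence 2) → 1 H
  atom 2: C, bond orders sum to 4 (valence 4) → 0 H
  atom 3: C, bond orders sum to 4 (valence 4) → 0 H
  atom 4: C, bond orders sum to 1 (valence 4) → 3 H
  atom 5: C, bond orders sum to 4 (valence 4) → 0 H
  atom 6: Cl (halogen, monovalent) → 0 H
  atom 7: C, bond orders sum to 4 (valence 4) → 0 H
  atom 8: N, bond orders sum to 2 (valence 3) → 1 H
  atom 9: C, bond orders sum to 4 (valence 4) → 0 H
  atom 10: N, bond orders sum to 3 (valence 3) → 0 H
Totals → C:6, H:5, Cl:1, N:2, O:1.

C6H5ClN2O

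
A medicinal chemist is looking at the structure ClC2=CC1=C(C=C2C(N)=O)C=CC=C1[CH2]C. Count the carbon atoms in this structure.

13

Count every carbon token in the SMILES (each C, including those in ring-closure positions and inside branches).
Carbon count: 13.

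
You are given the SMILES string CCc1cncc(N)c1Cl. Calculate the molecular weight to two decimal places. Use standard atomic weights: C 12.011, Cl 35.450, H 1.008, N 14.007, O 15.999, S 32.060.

156.61 g/mol

First, the molecular formula is C7H9ClN2 (counting implicit H from valence).
  C: 7 × 12.011 = 84.077
  Cl: 1 × 35.450 = 35.450
  H: 9 × 1.008 = 9.072
  N: 2 × 14.007 = 28.014
Sum: 7×12.011 + 1×35.450 + 9×1.008 + 2×14.007 = 156.613 → 156.61 g/mol.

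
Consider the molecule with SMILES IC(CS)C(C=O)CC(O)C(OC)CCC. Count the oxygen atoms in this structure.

3

Scan the SMILES for O atoms (remember two-letter symbols like Cl and Br are single atoms).
Oxygen count: 3.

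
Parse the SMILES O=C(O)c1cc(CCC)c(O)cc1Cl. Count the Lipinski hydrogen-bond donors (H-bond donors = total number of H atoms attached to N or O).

2

Donors: find every N or O and count the H atoms it carries.
  atom 1 (O): bond orders sum to 2 → 0 H
  atom 3 (O): bond orders sum to 1 → 1 H
  atom 11 (O): bond orders sum to 1 → 1 H
Lipinski HBD = 2.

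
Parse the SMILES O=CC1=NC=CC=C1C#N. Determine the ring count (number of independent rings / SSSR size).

In SMILES, each pair of matching ring-closure digits denotes one ring-closing bond; the number of such bonds equals the number of independent rings.
Ring-closure bonds here: 1.

1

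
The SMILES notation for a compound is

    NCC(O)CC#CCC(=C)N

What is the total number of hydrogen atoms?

Walk through each heavy atom and fill implicit hydrogens from standard valence (C 4, N 3, O 2, S 2, halogen 1):
  atom 1: N, bond orders sum to 1 (valence 3) → 2 H
  atom 2: C, bond orders sum to 2 (valence 4) → 2 H
  atom 3: C, bond orders sum to 3 (valence 4) → 1 H
  atom 4: O, bond orders sum to 1 (valence 2) → 1 H
  atom 5: C, bond orders sum to 2 (valence 4) → 2 H
  atom 6: C, bond orders sum to 4 (valence 4) → 0 H
  atom 7: C, bond orders sum to 4 (valence 4) → 0 H
  atom 8: C, bond orders sum to 2 (valence 4) → 2 H
  atom 9: C, bond orders sum to 4 (valence 4) → 0 H
  atom 10: C, bond orders sum to 2 (valence 4) → 2 H
  atom 11: N, bond orders sum to 1 (valence 3) → 2 H
Total hydrogens: 14.

14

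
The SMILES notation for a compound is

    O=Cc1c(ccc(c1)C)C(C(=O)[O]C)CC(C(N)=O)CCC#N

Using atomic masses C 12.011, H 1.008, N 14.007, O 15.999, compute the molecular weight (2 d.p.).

First, the molecular formula is C17H20N2O4 (counting implicit H from valence).
  C: 17 × 12.011 = 204.187
  H: 20 × 1.008 = 20.160
  N: 2 × 14.007 = 28.014
  O: 4 × 15.999 = 63.996
Sum: 17×12.011 + 20×1.008 + 2×14.007 + 4×15.999 = 316.357 → 316.36 g/mol.

316.36 g/mol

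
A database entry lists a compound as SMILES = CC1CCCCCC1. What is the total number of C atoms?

Count every carbon token in the SMILES (each C, including those in ring-closure positions and inside branches).
Carbon count: 8.

8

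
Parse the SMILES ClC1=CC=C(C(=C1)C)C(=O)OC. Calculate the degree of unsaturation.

Molecular formula: C9H9ClO2.
DoU = (2C + 2 + N − H − X) / 2, where X is the halogen count and O/S are ignored.
    = (2·9 + 2 + 0 − 9 − 1) / 2 = 10 / 2 = 5.

5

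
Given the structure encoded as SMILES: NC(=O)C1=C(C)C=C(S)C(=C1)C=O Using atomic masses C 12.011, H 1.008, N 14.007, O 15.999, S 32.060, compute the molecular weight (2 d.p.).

First, the molecular formula is C9H9NO2S (counting implicit H from valence).
  C: 9 × 12.011 = 108.099
  H: 9 × 1.008 = 9.072
  N: 1 × 14.007 = 14.007
  O: 2 × 15.999 = 31.998
  S: 1 × 32.060 = 32.060
Sum: 9×12.011 + 9×1.008 + 1×14.007 + 2×15.999 + 1×32.060 = 195.236 → 195.24 g/mol.

195.24 g/mol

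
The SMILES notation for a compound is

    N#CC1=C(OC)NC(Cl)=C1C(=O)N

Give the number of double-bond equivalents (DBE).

Molecular formula: C7H6ClN3O2.
DoU = (2C + 2 + N − H − X) / 2, where X is the halogen count and O/S are ignored.
    = (2·7 + 2 + 3 − 6 − 1) / 2 = 12 / 2 = 6.

6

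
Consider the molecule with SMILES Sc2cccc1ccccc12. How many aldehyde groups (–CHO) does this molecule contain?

Scan the SMILES for the aldehyde motif — none present.
Groups that are present: 1 thiol.

0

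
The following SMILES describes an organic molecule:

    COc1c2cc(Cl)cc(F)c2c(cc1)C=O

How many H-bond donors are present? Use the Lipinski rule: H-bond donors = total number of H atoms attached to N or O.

Donors: find every N or O and count the H atoms it carries.
  atom 2 (O): bond orders sum to 2 → 0 H
  atom 16 (O): bond orders sum to 2 → 0 H
Lipinski HBD = 0.

0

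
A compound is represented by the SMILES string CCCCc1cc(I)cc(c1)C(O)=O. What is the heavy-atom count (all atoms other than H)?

Every atom symbol written in the SMILES (organic subset) is one heavy atom; implicit H are not written.
Heavy atoms by element → C:11, I:1, O:2.
Total: 14.

14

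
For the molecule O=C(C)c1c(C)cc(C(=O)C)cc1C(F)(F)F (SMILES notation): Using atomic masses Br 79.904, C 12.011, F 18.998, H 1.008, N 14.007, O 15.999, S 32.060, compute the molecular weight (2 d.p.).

244.21 g/mol

First, the molecular formula is C12H11F3O2 (counting implicit H from valence).
  C: 12 × 12.011 = 144.132
  F: 3 × 18.998 = 56.994
  H: 11 × 1.008 = 11.088
  O: 2 × 15.999 = 31.998
Sum: 12×12.011 + 3×18.998 + 11×1.008 + 2×15.999 = 244.212 → 244.21 g/mol.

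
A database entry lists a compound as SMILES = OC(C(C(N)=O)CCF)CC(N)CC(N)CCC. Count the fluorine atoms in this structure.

Scan the SMILES for F atoms (remember two-letter symbols like Cl and Br are single atoms).
Fluorine count: 1.

1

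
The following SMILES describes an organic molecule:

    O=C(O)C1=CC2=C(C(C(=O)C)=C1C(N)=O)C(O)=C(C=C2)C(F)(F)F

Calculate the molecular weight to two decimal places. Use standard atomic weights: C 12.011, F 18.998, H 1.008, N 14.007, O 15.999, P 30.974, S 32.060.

First, the molecular formula is C15H10F3NO5 (counting implicit H from valence).
  C: 15 × 12.011 = 180.165
  F: 3 × 18.998 = 56.994
  H: 10 × 1.008 = 10.080
  N: 1 × 14.007 = 14.007
  O: 5 × 15.999 = 79.995
Sum: 15×12.011 + 3×18.998 + 10×1.008 + 1×14.007 + 5×15.999 = 341.241 → 341.24 g/mol.

341.24 g/mol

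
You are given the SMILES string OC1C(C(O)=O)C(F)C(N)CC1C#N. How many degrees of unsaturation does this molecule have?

Degree of unsaturation = (number of rings) + (number of π bonds).
Ring closures in the SMILES: 1.
π bonds: 1 double bond (each 1 DoU), 1 triple bond (each 2 DoU) → 3 DoU from unsaturation.
Total DoU = 1 + 3 = 4.

4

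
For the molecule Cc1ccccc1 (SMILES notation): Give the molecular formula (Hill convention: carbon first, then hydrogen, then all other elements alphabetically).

Walk through each heavy atom and fill implicit hydrogens from standard valence (C 4, N 3, O 2, S 2, halogen 1); for lowercase aromatic atoms, an aromatic c carries 1 H when it has two neighbours and 0 H with three, and aromatic n carries 0 H:
  atom 1: C, bond orders sum to 1 (valence 4) → 3 H
  atom 2: aromatic c, 3 neighbours → 0 H
  atom 3: aromatic c, 2 neighbours → 1 H
  atom 4: aromatic c, 2 neighbours → 1 H
  atom 5: aromatic c, 2 neighbours → 1 H
  atom 6: aromatic c, 2 neighbours → 1 H
  atom 7: aromatic c, 2 neighbours → 1 H
Totals → C:7, H:8.

C7H8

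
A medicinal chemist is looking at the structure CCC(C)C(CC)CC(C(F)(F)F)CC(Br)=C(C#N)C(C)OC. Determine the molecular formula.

C17H27BrF3NO

Walk through each heavy atom and fill implicit hydrogens from standard valence (C 4, N 3, O 2, S 2, halogen 1):
  atom 1: C, bond orders sum to 1 (valence 4) → 3 H
  atom 2: C, bond orders sum to 2 (valence 4) → 2 H
  atom 3: C, bond orders sum to 3 (valence 4) → 1 H
  atom 4: C, bond orders sum to 1 (valence 4) → 3 H
  atom 5: C, bond orders sum to 3 (valence 4) → 1 H
  atom 6: C, bond orders sum to 2 (valence 4) → 2 H
  atom 7: C, bond orders sum to 1 (valence 4) → 3 H
  atom 8: C, bond orders sum to 2 (valence 4) → 2 H
  atom 9: C, bond orders sum to 3 (valence 4) → 1 H
  atom 10: C, bond orders sum to 4 (valence 4) → 0 H
  atom 11: F (halogen, monovalent) → 0 H
  atom 12: F (halogen, monovalent) → 0 H
  atom 13: F (halogen, monovalent) → 0 H
  atom 14: C, bond orders sum to 2 (valence 4) → 2 H
  atom 15: C, bond orders sum to 4 (valence 4) → 0 H
  atom 16: Br (halogen, monovalent) → 0 H
  atom 17: C, bond orders sum to 4 (valence 4) → 0 H
  atom 18: C, bond orders sum to 4 (valence 4) → 0 H
  atom 19: N, bond orders sum to 3 (valence 3) → 0 H
  atom 20: C, bond orders sum to 3 (valence 4) → 1 H
  atom 21: C, bond orders sum to 1 (valence 4) → 3 H
  atom 22: O, bond orders sum to 2 (valence 2) → 0 H
  atom 23: C, bond orders sum to 1 (valence 4) → 3 H
Totals → C:17, H:27, Br:1, F:3, N:1, O:1.
In Hill order: C17H27BrF3NO.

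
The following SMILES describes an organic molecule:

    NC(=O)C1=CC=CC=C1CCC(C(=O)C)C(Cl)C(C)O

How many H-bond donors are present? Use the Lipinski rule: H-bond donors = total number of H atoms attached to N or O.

3

Donors: find every N or O and count the H atoms it carries.
  atom 1 (N): bond orders sum to 1 → 2 H
  atom 3 (O): bond orders sum to 2 → 0 H
  atom 14 (O): bond orders sum to 2 → 0 H
  atom 20 (O): bond orders sum to 1 → 1 H
Lipinski HBD = 3.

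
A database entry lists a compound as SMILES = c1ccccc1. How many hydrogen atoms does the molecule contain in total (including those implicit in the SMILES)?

6

Walk through each heavy atom and fill implicit hydrogens from standard valence (C 4, N 3, O 2, S 2, halogen 1); for lowercase aromatic atoms, an aromatic c carries 1 H when it has two neighbours and 0 H with three, and aromatic n carries 0 H:
  atom 1: aromatic c, 2 neighbours → 1 H
  atom 2: aromatic c, 2 neighbours → 1 H
  atom 3: aromatic c, 2 neighbours → 1 H
  atom 4: aromatic c, 2 neighbours → 1 H
  atom 5: aromatic c, 2 neighbours → 1 H
  atom 6: aromatic c, 2 neighbours → 1 H
Total hydrogens: 6.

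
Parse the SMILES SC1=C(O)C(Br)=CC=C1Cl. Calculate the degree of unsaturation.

Molecular formula: C6H4BrClOS.
DoU = (2C + 2 + N − H − X) / 2, where X is the halogen count and O/S are ignored.
    = (2·6 + 2 + 0 − 4 − 2) / 2 = 8 / 2 = 4.

4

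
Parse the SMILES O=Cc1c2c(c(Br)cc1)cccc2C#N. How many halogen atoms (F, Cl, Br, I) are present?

Halogen atoms appear at heavy-atom position 7 (1×Br).
Other groups present: 1 aldehyde, 1 nitrile.
Halogen count: 1.

1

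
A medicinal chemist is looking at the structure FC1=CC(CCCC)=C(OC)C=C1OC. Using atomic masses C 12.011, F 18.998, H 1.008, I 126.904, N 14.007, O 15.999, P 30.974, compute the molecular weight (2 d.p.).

212.26 g/mol

First, the molecular formula is C12H17FO2 (counting implicit H from valence).
  C: 12 × 12.011 = 144.132
  F: 1 × 18.998 = 18.998
  H: 17 × 1.008 = 17.136
  O: 2 × 15.999 = 31.998
Sum: 12×12.011 + 1×18.998 + 17×1.008 + 2×15.999 = 212.264 → 212.26 g/mol.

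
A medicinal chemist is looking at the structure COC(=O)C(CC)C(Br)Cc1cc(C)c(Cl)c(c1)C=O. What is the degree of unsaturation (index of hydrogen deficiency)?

6

Molecular formula: C15H18BrClO3.
DoU = (2C + 2 + N − H − X) / 2, where X is the halogen count and O/S are ignored.
    = (2·15 + 2 + 0 − 18 − 2) / 2 = 12 / 2 = 6.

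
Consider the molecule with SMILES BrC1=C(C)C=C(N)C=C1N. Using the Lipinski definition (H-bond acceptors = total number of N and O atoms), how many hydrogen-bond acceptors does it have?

2

N atoms: 2; O atoms: 0.
Lipinski HBA = 2 + 0 = 2.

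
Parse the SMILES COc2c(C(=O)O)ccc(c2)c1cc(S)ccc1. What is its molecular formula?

C14H12O3S

Walk through each heavy atom and fill implicit hydrogens from standard valence (C 4, N 3, O 2, S 2, halogen 1); for lowercase aromatic atoms, an aromatic c carries 1 H when it has two neighbours and 0 H with three, and aromatic n carries 0 H:
  atom 1: C, bond orders sum to 1 (valence 4) → 3 H
  atom 2: O, bond orders sum to 2 (valence 2) → 0 H
  atom 3: aromatic c, 3 neighbours → 0 H
  atom 4: aromatic c, 3 neighbours → 0 H
  atom 5: C, bond orders sum to 4 (valence 4) → 0 H
  atom 6: O, bond orders sum to 2 (valence 2) → 0 H
  atom 7: O, bond orders sum to 1 (valence 2) → 1 H
  atom 8: aromatic c, 2 neighbours → 1 H
  atom 9: aromatic c, 2 neighbours → 1 H
  atom 10: aromatic c, 3 neighbours → 0 H
  atom 11: aromatic c, 2 neighbours → 1 H
  atom 12: aromatic c, 3 neighbours → 0 H
  atom 13: aromatic c, 2 neighbours → 1 H
  atom 14: aromatic c, 3 neighbours → 0 H
  atom 15: S, bond orders sum to 1 (valence 2) → 1 H
  atom 16: aromatic c, 2 neighbours → 1 H
  atom 17: aromatic c, 2 neighbours → 1 H
  atom 18: aromatic c, 2 neighbours → 1 H
Totals → C:14, H:12, O:3, S:1.
In Hill order: C14H12O3S.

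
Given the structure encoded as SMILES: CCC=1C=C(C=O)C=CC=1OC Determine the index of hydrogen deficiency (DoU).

Degree of unsaturation = (number of rings) + (number of π bonds).
Ring closures in the SMILES: 1.
π bonds: 4 double bonds (each 1 DoU) → 4 DoU from unsaturation.
Total DoU = 1 + 4 = 5.

5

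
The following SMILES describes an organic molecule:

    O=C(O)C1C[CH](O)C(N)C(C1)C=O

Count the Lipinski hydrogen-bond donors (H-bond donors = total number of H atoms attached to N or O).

4

Donors: find every N or O and count the H atoms it carries.
  atom 1 (O): bond orders sum to 2 → 0 H
  atom 3 (O): bond orders sum to 1 → 1 H
  atom 7 (O): bond orders sum to 1 → 1 H
  atom 9 (N): bond orders sum to 1 → 2 H
  atom 13 (O): bond orders sum to 2 → 0 H
Lipinski HBD = 4.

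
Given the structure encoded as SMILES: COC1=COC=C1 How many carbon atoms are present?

Count every carbon token in the SMILES (each C, including those in ring-closure positions and inside branches).
Carbon count: 5.

5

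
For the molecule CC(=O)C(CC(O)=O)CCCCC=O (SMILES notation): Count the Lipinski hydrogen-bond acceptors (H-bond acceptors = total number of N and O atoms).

N atoms: 0; O atoms: 4.
Lipinski HBA = 0 + 4 = 4.

4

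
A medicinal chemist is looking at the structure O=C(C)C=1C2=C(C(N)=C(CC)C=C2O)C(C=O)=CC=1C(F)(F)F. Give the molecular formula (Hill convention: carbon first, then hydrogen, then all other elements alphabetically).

C16H14F3NO3

Walk through each heavy atom and fill implicit hydrogens from standard valence (C 4, N 3, O 2, S 2, halogen 1):
  atom 1: O, bond orders sum to 2 (valence 2) → 0 H
  atom 2: C, bond orders sum to 4 (valence 4) → 0 H
  atom 3: C, bond orders sum to 1 (valence 4) → 3 H
  atom 4: C, bond orders sum to 4 (valence 4) → 0 H
  atom 5: C, bond orders sum to 4 (valence 4) → 0 H
  atom 6: C, bond orders sum to 4 (valence 4) → 0 H
  atom 7: C, bond orders sum to 4 (valence 4) → 0 H
  atom 8: N, bond orders sum to 1 (valence 3) → 2 H
  atom 9: C, bond orders sum to 4 (valence 4) → 0 H
  atom 10: C, bond orders sum to 2 (valence 4) → 2 H
  atom 11: C, bond orders sum to 1 (valence 4) → 3 H
  atom 12: C, bond orders sum to 3 (valence 4) → 1 H
  atom 13: C, bond orders sum to 4 (valence 4) → 0 H
  atom 14: O, bond orders sum to 1 (valence 2) → 1 H
  atom 15: C, bond orders sum to 4 (valence 4) → 0 H
  atom 16: C, bond orders sum to 3 (valence 4) → 1 H
  atom 17: O, bond orders sum to 2 (valence 2) → 0 H
  atom 18: C, bond orders sum to 3 (valence 4) → 1 H
  atom 19: C, bond orders sum to 4 (valence 4) → 0 H
  atom 20: C, bond orders sum to 4 (valence 4) → 0 H
  atom 21: F (halogen, monovalent) → 0 H
  atom 22: F (halogen, monovalent) → 0 H
  atom 23: F (halogen, monovalent) → 0 H
Totals → C:16, H:14, F:3, N:1, O:3.
In Hill order: C16H14F3NO3.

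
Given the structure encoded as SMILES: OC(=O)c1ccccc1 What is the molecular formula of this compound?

Walk through each heavy atom and fill implicit hydrogens from standard valence (C 4, N 3, O 2, S 2, halogen 1); for lowercase aromatic atoms, an aromatic c carries 1 H when it has two neighbours and 0 H with three, and aromatic n carries 0 H:
  atom 1: O, bond orders sum to 1 (valence 2) → 1 H
  atom 2: C, bond orders sum to 4 (valence 4) → 0 H
  atom 3: O, bond orders sum to 2 (valence 2) → 0 H
  atom 4: aromatic c, 3 neighbours → 0 H
  atom 5: aromatic c, 2 neighbours → 1 H
  atom 6: aromatic c, 2 neighbours → 1 H
  atom 7: aromatic c, 2 neighbours → 1 H
  atom 8: aromatic c, 2 neighbours → 1 H
  atom 9: aromatic c, 2 neighbours → 1 H
Totals → C:7, H:6, O:2.

C7H6O2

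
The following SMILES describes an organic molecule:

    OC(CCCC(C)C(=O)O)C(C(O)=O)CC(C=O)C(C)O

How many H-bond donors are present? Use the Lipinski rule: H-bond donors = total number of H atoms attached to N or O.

4

Donors: find every N or O and count the H atoms it carries.
  atom 1 (O): bond orders sum to 1 → 1 H
  atom 9 (O): bond orders sum to 2 → 0 H
  atom 10 (O): bond orders sum to 1 → 1 H
  atom 13 (O): bond orders sum to 1 → 1 H
  atom 14 (O): bond orders sum to 2 → 0 H
  atom 18 (O): bond orders sum to 2 → 0 H
  atom 21 (O): bond orders sum to 1 → 1 H
Lipinski HBD = 4.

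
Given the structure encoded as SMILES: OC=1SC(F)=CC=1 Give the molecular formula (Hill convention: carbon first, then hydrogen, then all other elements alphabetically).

C4H3FOS

Walk through each heavy atom and fill implicit hydrogens from standard valence (C 4, N 3, O 2, S 2, halogen 1):
  atom 1: O, bond orders sum to 1 (valence 2) → 1 H
  atom 2: C, bond orders sum to 4 (valence 4) → 0 H
  atom 3: S, bond orders sum to 2 (valence 2) → 0 H
  atom 4: C, bond orders sum to 4 (valence 4) → 0 H
  atom 5: F (halogen, monovalent) → 0 H
  atom 6: C, bond orders sum to 3 (valence 4) → 1 H
  atom 7: C, bond orders sum to 3 (valence 4) → 1 H
Totals → C:4, H:3, F:1, O:1, S:1.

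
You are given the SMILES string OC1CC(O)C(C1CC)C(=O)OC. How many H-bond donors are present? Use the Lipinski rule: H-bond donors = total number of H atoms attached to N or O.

2

Donors: find every N or O and count the H atoms it carries.
  atom 1 (O): bond orders sum to 1 → 1 H
  atom 5 (O): bond orders sum to 1 → 1 H
  atom 11 (O): bond orders sum to 2 → 0 H
  atom 12 (O): bond orders sum to 2 → 0 H
Lipinski HBD = 2.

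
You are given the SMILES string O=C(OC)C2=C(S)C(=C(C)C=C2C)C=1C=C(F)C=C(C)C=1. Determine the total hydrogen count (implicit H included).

Walk through each heavy atom and fill implicit hydrogens from standard valence (C 4, N 3, O 2, S 2, halogen 1):
  atom 1: O, bond orders sum to 2 (valence 2) → 0 H
  atom 2: C, bond orders sum to 4 (valence 4) → 0 H
  atom 3: O, bond orders sum to 2 (valence 2) → 0 H
  atom 4: C, bond orders sum to 1 (valence 4) → 3 H
  atom 5: C, bond orders sum to 4 (valence 4) → 0 H
  atom 6: C, bond orders sum to 4 (valence 4) → 0 H
  atom 7: S, bond orders sum to 1 (valence 2) → 1 H
  atom 8: C, bond orders sum to 4 (valence 4) → 0 H
  atom 9: C, bond orders sum to 4 (valence 4) → 0 H
  atom 10: C, bond orders sum to 1 (valence 4) → 3 H
  atom 11: C, bond orders sum to 3 (valence 4) → 1 H
  atom 12: C, bond orders sum to 4 (valence 4) → 0 H
  atom 13: C, bond orders sum to 1 (valence 4) → 3 H
  atom 14: C, bond orders sum to 4 (valence 4) → 0 H
  atom 15: C, bond orders sum to 3 (valence 4) → 1 H
  atom 16: C, bond orders sum to 4 (valence 4) → 0 H
  atom 17: F (halogen, monovalent) → 0 H
  atom 18: C, bond orders sum to 3 (valence 4) → 1 H
  atom 19: C, bond orders sum to 4 (valence 4) → 0 H
  atom 20: C, bond orders sum to 1 (valence 4) → 3 H
  atom 21: C, bond orders sum to 3 (valence 4) → 1 H
Total hydrogens: 17.

17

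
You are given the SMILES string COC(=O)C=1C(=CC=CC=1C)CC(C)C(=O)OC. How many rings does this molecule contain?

1

In SMILES, each pair of matching ring-closure digits denotes one ring-closing bond; the number of such bonds equals the number of independent rings.
Ring-closure bonds here: 1.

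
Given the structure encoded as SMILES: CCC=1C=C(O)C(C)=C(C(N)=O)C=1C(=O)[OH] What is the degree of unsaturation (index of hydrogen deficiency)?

Degree of unsaturation = (number of rings) + (number of π bonds).
Ring closures in the SMILES: 1.
π bonds: 5 double bonds (each 1 DoU) → 5 DoU from unsaturation.
Total DoU = 1 + 5 = 6.

6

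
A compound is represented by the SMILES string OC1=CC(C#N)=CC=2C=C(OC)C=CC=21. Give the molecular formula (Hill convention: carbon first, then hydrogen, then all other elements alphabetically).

Walk through each heavy atom and fill implicit hydrogens from standard valence (C 4, N 3, O 2, S 2, halogen 1):
  atom 1: O, bond orders sum to 1 (valence 2) → 1 H
  atom 2: C, bond orders sum to 4 (valence 4) → 0 H
  atom 3: C, bond orders sum to 3 (valence 4) → 1 H
  atom 4: C, bond orders sum to 4 (valence 4) → 0 H
  atom 5: C, bond orders sum to 4 (valence 4) → 0 H
  atom 6: N, bond orders sum to 3 (valence 3) → 0 H
  atom 7: C, bond orders sum to 3 (valence 4) → 1 H
  atom 8: C, bond orders sum to 4 (valence 4) → 0 H
  atom 9: C, bond orders sum to 3 (valence 4) → 1 H
  atom 10: C, bond orders sum to 4 (valence 4) → 0 H
  atom 11: O, bond orders sum to 2 (valence 2) → 0 H
  atom 12: C, bond orders sum to 1 (valence 4) → 3 H
  atom 13: C, bond orders sum to 3 (valence 4) → 1 H
  atom 14: C, bond orders sum to 3 (valence 4) → 1 H
  atom 15: C, bond orders sum to 4 (valence 4) → 0 H
Totals → C:12, H:9, N:1, O:2.

C12H9NO2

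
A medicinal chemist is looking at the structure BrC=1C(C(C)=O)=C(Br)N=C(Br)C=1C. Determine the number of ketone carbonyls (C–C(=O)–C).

The ketone motif appears at heavy-atom position 4 in the SMILES.
Ketone count: 1.

1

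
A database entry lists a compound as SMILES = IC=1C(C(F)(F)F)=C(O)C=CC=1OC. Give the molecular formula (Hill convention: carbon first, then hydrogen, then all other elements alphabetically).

Walk through each heavy atom and fill implicit hydrogens from standard valence (C 4, N 3, O 2, S 2, halogen 1):
  atom 1: I (halogen, monovalent) → 0 H
  atom 2: C, bond orders sum to 4 (valence 4) → 0 H
  atom 3: C, bond orders sum to 4 (valence 4) → 0 H
  atom 4: C, bond orders sum to 4 (valence 4) → 0 H
  atom 5: F (halogen, monovalent) → 0 H
  atom 6: F (halogen, monovalent) → 0 H
  atom 7: F (halogen, monovalent) → 0 H
  atom 8: C, bond orders sum to 4 (valence 4) → 0 H
  atom 9: O, bond orders sum to 1 (valence 2) → 1 H
  atom 10: C, bond orders sum to 3 (valence 4) → 1 H
  atom 11: C, bond orders sum to 3 (valence 4) → 1 H
  atom 12: C, bond orders sum to 4 (valence 4) → 0 H
  atom 13: O, bond orders sum to 2 (valence 2) → 0 H
  atom 14: C, bond orders sum to 1 (valence 4) → 3 H
Totals → C:8, H:6, F:3, I:1, O:2.
In Hill order: C8H6F3IO2.

C8H6F3IO2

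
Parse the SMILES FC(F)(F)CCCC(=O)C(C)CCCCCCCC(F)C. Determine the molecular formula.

Walk through each heavy atom and fill implicit hydrogens from standard valence (C 4, N 3, O 2, S 2, halogen 1):
  atom 1: F (halogen, monovalent) → 0 H
  atom 2: C, bond orders sum to 4 (valence 4) → 0 H
  atom 3: F (halogen, monovalent) → 0 H
  atom 4: F (halogen, monovalent) → 0 H
  atom 5: C, bond orders sum to 2 (valence 4) → 2 H
  atom 6: C, bond orders sum to 2 (valence 4) → 2 H
  atom 7: C, bond orders sum to 2 (valence 4) → 2 H
  atom 8: C, bond orders sum to 4 (valence 4) → 0 H
  atom 9: O, bond orders sum to 2 (valence 2) → 0 H
  atom 10: C, bond orders sum to 3 (valence 4) → 1 H
  atom 11: C, bond orders sum to 1 (valence 4) → 3 H
  atom 12: C, bond orders sum to 2 (valence 4) → 2 H
  atom 13: C, bond orders sum to 2 (valence 4) → 2 H
  atom 14: C, bond orders sum to 2 (valence 4) → 2 H
  atom 15: C, bond orders sum to 2 (valence 4) → 2 H
  atom 16: C, bond orders sum to 2 (valence 4) → 2 H
  atom 17: C, bond orders sum to 2 (valence 4) → 2 H
  atom 18: C, bond orders sum to 2 (valence 4) → 2 H
  atom 19: C, bond orders sum to 3 (valence 4) → 1 H
  atom 20: F (halogen, monovalent) → 0 H
  atom 21: C, bond orders sum to 1 (valence 4) → 3 H
Totals → C:16, H:28, F:4, O:1.
In Hill order: C16H28F4O.

C16H28F4O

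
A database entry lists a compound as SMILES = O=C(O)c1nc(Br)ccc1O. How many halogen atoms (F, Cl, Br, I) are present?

Halogen atoms appear at heavy-atom position 7 (1×Br).
Other groups present: 1 carboxylic acid, 1 hydroxyl.
Halogen count: 1.

1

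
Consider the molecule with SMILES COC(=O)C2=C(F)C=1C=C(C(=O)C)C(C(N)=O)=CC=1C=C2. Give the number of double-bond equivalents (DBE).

Degree of unsaturation = (number of rings) + (number of π bonds).
Ring closures in the SMILES: 2.
π bonds: 8 double bonds (each 1 DoU) → 8 DoU from unsaturation.
Total DoU = 2 + 8 = 10.

10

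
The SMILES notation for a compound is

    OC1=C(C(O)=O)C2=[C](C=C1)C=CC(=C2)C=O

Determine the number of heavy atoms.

Every atom symbol written in the SMILES (organic subset) is one heavy atom; implicit H are not written.
Heavy atoms by element → C:12, O:4.
Total: 16.

16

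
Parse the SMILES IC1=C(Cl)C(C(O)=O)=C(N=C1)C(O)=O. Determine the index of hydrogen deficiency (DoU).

Degree of unsaturation = (number of rings) + (number of π bonds).
Ring closures in the SMILES: 1.
π bonds: 5 double bonds (each 1 DoU) → 5 DoU from unsaturation.
Total DoU = 1 + 5 = 6.

6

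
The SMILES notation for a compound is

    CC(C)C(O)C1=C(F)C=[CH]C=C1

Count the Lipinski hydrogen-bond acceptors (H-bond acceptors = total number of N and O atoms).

1

N atoms: 0; O atoms: 1.
Lipinski HBA = 0 + 1 = 1.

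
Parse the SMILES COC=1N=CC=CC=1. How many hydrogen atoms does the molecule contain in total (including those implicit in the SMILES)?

Walk through each heavy atom and fill implicit hydrogens from standard valence (C 4, N 3, O 2, S 2, halogen 1):
  atom 1: C, bond orders sum to 1 (valence 4) → 3 H
  atom 2: O, bond orders sum to 2 (valence 2) → 0 H
  atom 3: C, bond orders sum to 4 (valence 4) → 0 H
  atom 4: N, bond orders sum to 3 (valence 3) → 0 H
  atom 5: C, bond orders sum to 3 (valence 4) → 1 H
  atom 6: C, bond orders sum to 3 (valence 4) → 1 H
  atom 7: C, bond orders sum to 3 (valence 4) → 1 H
  atom 8: C, bond orders sum to 3 (valence 4) → 1 H
Total hydrogens: 7.

7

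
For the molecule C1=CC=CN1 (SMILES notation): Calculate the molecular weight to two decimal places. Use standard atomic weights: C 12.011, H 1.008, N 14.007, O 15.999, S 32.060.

67.09 g/mol

First, the molecular formula is C4H5N (counting implicit H from valence).
  C: 4 × 12.011 = 48.044
  H: 5 × 1.008 = 5.040
  N: 1 × 14.007 = 14.007
Sum: 4×12.011 + 5×1.008 + 1×14.007 = 67.091 → 67.09 g/mol.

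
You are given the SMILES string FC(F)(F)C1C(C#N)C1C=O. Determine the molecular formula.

C6H4F3NO

Walk through each heavy atom and fill implicit hydrogens from standard valence (C 4, N 3, O 2, S 2, halogen 1):
  atom 1: F (halogen, monovalent) → 0 H
  atom 2: C, bond orders sum to 4 (valence 4) → 0 H
  atom 3: F (halogen, monovalent) → 0 H
  atom 4: F (halogen, monovalent) → 0 H
  atom 5: C, bond orders sum to 3 (valence 4) → 1 H
  atom 6: C, bond orders sum to 3 (valence 4) → 1 H
  atom 7: C, bond orders sum to 4 (valence 4) → 0 H
  atom 8: N, bond orders sum to 3 (valence 3) → 0 H
  atom 9: C, bond orders sum to 3 (valence 4) → 1 H
  atom 10: C, bond orders sum to 3 (valence 4) → 1 H
  atom 11: O, bond orders sum to 2 (valence 2) → 0 H
Totals → C:6, H:4, F:3, N:1, O:1.
In Hill order: C6H4F3NO.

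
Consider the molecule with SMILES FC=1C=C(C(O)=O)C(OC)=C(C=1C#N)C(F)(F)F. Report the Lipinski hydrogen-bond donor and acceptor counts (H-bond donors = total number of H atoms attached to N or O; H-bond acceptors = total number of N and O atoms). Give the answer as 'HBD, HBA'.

Donors: find every N or O and count the H atoms it carries.
  atom 6 (O): bond orders sum to 1 → 1 H
  atom 7 (O): bond orders sum to 2 → 0 H
  atom 9 (O): bond orders sum to 2 → 0 H
  atom 14 (N): bond orders sum to 3 → 0 H
Lipinski HBD = 1.
Acceptors: N atoms = 1, O atoms = 3 → HBA = 4.

1, 4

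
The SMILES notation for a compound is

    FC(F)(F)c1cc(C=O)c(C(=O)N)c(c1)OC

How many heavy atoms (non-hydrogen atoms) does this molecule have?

Every atom symbol written in the SMILES (organic subset) is one heavy atom; implicit H are not written.
Heavy atoms by element → C:10, F:3, N:1, O:3.
Total: 17.

17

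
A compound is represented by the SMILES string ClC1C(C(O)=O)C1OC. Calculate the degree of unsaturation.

Molecular formula: C5H7ClO3.
DoU = (2C + 2 + N − H − X) / 2, where X is the halogen count and O/S are ignored.
    = (2·5 + 2 + 0 − 7 − 1) / 2 = 4 / 2 = 2.

2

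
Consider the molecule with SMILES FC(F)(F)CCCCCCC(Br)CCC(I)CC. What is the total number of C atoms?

Count every carbon token in the SMILES (each C, including those in ring-closure positions and inside branches).
Carbon count: 13.

13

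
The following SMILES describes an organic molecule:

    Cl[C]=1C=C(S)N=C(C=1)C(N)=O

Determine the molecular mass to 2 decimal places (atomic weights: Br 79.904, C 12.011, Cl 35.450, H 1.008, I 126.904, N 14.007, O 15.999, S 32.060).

188.63 g/mol

First, the molecular formula is C6H5ClN2OS (counting implicit H from valence).
  C: 6 × 12.011 = 72.066
  Cl: 1 × 35.450 = 35.450
  H: 5 × 1.008 = 5.040
  N: 2 × 14.007 = 28.014
  O: 1 × 15.999 = 15.999
  S: 1 × 32.060 = 32.060
Sum: 6×12.011 + 1×35.450 + 5×1.008 + 2×14.007 + 1×15.999 + 1×32.060 = 188.629 → 188.63 g/mol.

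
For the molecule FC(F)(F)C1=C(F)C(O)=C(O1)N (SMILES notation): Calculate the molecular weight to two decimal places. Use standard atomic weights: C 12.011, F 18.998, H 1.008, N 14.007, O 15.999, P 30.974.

First, the molecular formula is C5H3F4NO2 (counting implicit H from valence).
  C: 5 × 12.011 = 60.055
  F: 4 × 18.998 = 75.992
  H: 3 × 1.008 = 3.024
  N: 1 × 14.007 = 14.007
  O: 2 × 15.999 = 31.998
Sum: 5×12.011 + 4×18.998 + 3×1.008 + 1×14.007 + 2×15.999 = 185.076 → 185.08 g/mol.

185.08 g/mol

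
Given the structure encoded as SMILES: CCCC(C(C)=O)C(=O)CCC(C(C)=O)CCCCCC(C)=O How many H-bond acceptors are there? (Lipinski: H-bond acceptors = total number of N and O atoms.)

4

N atoms: 0; O atoms: 4.
Lipinski HBA = 0 + 4 = 4.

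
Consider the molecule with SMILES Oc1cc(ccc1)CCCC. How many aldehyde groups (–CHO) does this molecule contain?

Scan the SMILES for the aldehyde motif — none present.
Groups that are present: 1 hydroxyl.

0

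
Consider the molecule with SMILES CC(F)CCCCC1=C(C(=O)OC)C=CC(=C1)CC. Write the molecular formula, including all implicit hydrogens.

Walk through each heavy atom and fill implicit hydrogens from standard valence (C 4, N 3, O 2, S 2, halogen 1):
  atom 1: C, bond orders sum to 1 (valence 4) → 3 H
  atom 2: C, bond orders sum to 3 (valence 4) → 1 H
  atom 3: F (halogen, monovalent) → 0 H
  atom 4: C, bond orders sum to 2 (valence 4) → 2 H
  atom 5: C, bond orders sum to 2 (valence 4) → 2 H
  atom 6: C, bond orders sum to 2 (valence 4) → 2 H
  atom 7: C, bond orders sum to 2 (valence 4) → 2 H
  atom 8: C, bond orders sum to 4 (valence 4) → 0 H
  atom 9: C, bond orders sum to 4 (valence 4) → 0 H
  atom 10: C, bond orders sum to 4 (valence 4) → 0 H
  atom 11: O, bond orders sum to 2 (valence 2) → 0 H
  atom 12: O, bond orders sum to 2 (valence 2) → 0 H
  atom 13: C, bond orders sum to 1 (valence 4) → 3 H
  atom 14: C, bond orders sum to 3 (valence 4) → 1 H
  atom 15: C, bond orders sum to 3 (valence 4) → 1 H
  atom 16: C, bond orders sum to 4 (valence 4) → 0 H
  atom 17: C, bond orders sum to 3 (valence 4) → 1 H
  atom 18: C, bond orders sum to 2 (valence 4) → 2 H
  atom 19: C, bond orders sum to 1 (valence 4) → 3 H
Totals → C:16, H:23, F:1, O:2.

C16H23FO2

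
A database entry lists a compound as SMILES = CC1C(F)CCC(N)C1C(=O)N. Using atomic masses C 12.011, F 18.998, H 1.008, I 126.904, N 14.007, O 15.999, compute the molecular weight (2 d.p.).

174.22 g/mol

First, the molecular formula is C8H15FN2O (counting implicit H from valence).
  C: 8 × 12.011 = 96.088
  F: 1 × 18.998 = 18.998
  H: 15 × 1.008 = 15.120
  N: 2 × 14.007 = 28.014
  O: 1 × 15.999 = 15.999
Sum: 8×12.011 + 1×18.998 + 15×1.008 + 2×14.007 + 1×15.999 = 174.219 → 174.22 g/mol.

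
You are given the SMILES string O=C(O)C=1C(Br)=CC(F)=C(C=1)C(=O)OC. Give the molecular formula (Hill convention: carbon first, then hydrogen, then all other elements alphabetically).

C9H6BrFO4

Walk through each heavy atom and fill implicit hydrogens from standard valence (C 4, N 3, O 2, S 2, halogen 1):
  atom 1: O, bond orders sum to 2 (valence 2) → 0 H
  atom 2: C, bond orders sum to 4 (valence 4) → 0 H
  atom 3: O, bond orders sum to 1 (valence 2) → 1 H
  atom 4: C, bond orders sum to 4 (valence 4) → 0 H
  atom 5: C, bond orders sum to 4 (valence 4) → 0 H
  atom 6: Br (halogen, monovalent) → 0 H
  atom 7: C, bond orders sum to 3 (valence 4) → 1 H
  atom 8: C, bond orders sum to 4 (valence 4) → 0 H
  atom 9: F (halogen, monovalent) → 0 H
  atom 10: C, bond orders sum to 4 (valence 4) → 0 H
  atom 11: C, bond orders sum to 3 (valence 4) → 1 H
  atom 12: C, bond orders sum to 4 (valence 4) → 0 H
  atom 13: O, bond orders sum to 2 (valence 2) → 0 H
  atom 14: O, bond orders sum to 2 (valence 2) → 0 H
  atom 15: C, bond orders sum to 1 (valence 4) → 3 H
Totals → C:9, H:6, Br:1, F:1, O:4.
In Hill order: C9H6BrFO4.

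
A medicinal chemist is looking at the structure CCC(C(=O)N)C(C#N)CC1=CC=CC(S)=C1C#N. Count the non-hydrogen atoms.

Every atom symbol written in the SMILES (organic subset) is one heavy atom; implicit H are not written.
Heavy atoms by element → C:14, N:3, O:1, S:1.
Total: 19.

19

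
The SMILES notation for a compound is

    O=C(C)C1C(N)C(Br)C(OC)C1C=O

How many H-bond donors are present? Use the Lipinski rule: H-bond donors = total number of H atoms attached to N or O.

Donors: find every N or O and count the H atoms it carries.
  atom 1 (O): bond orders sum to 2 → 0 H
  atom 6 (N): bond orders sum to 1 → 2 H
  atom 10 (O): bond orders sum to 2 → 0 H
  atom 14 (O): bond orders sum to 2 → 0 H
Lipinski HBD = 2.

2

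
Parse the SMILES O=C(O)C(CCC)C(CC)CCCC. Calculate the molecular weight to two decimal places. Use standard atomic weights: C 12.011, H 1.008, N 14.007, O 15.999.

First, the molecular formula is C12H24O2 (counting implicit H from valence).
  C: 12 × 12.011 = 144.132
  H: 24 × 1.008 = 24.192
  O: 2 × 15.999 = 31.998
Sum: 12×12.011 + 24×1.008 + 2×15.999 = 200.322 → 200.32 g/mol.

200.32 g/mol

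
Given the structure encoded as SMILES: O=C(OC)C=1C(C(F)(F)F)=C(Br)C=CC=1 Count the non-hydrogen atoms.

Every atom symbol written in the SMILES (organic subset) is one heavy atom; implicit H are not written.
Heavy atoms by element → Br:1, C:9, F:3, O:2.
Total: 15.

15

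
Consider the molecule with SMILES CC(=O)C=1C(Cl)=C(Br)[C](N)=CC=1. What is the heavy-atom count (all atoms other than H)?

Every atom symbol written in the SMILES (organic subset) is one heavy atom; implicit H are not written.
Heavy atoms by element → Br:1, C:8, Cl:1, N:1, O:1.
Total: 12.

12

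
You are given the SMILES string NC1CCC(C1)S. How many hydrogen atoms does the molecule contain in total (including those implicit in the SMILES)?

11

Walk through each heavy atom and fill implicit hydrogens from standard valence (C 4, N 3, O 2, S 2, halogen 1):
  atom 1: N, bond orders sum to 1 (valence 3) → 2 H
  atom 2: C, bond orders sum to 3 (valence 4) → 1 H
  atom 3: C, bond orders sum to 2 (valence 4) → 2 H
  atom 4: C, bond orders sum to 2 (valence 4) → 2 H
  atom 5: C, bond orders sum to 3 (valence 4) → 1 H
  atom 6: C, bond orders sum to 2 (valence 4) → 2 H
  atom 7: S, bond orders sum to 1 (valence 2) → 1 H
Total hydrogens: 11.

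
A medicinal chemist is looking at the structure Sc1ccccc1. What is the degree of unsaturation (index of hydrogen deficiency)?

Molecular formula: C6H6S.
DoU = (2C + 2 + N − H − X) / 2, where X is the halogen count and O/S are ignored.
    = (2·6 + 2 + 0 − 6 − 0) / 2 = 8 / 2 = 4.

4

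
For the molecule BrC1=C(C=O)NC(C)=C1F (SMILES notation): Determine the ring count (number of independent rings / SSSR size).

1

In SMILES, each pair of matching ring-closure digits denotes one ring-closing bond; the number of such bonds equals the number of independent rings.
Ring-closure bonds here: 1.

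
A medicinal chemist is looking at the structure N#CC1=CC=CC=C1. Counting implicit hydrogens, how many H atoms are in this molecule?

5

Walk through each heavy atom and fill implicit hydrogens from standard valence (C 4, N 3, O 2, S 2, halogen 1):
  atom 1: N, bond orders sum to 3 (valence 3) → 0 H
  atom 2: C, bond orders sum to 4 (valence 4) → 0 H
  atom 3: C, bond orders sum to 4 (valence 4) → 0 H
  atom 4: C, bond orders sum to 3 (valence 4) → 1 H
  atom 5: C, bond orders sum to 3 (valence 4) → 1 H
  atom 6: C, bond orders sum to 3 (valence 4) → 1 H
  atom 7: C, bond orders sum to 3 (valence 4) → 1 H
  atom 8: C, bond orders sum to 3 (valence 4) → 1 H
Total hydrogens: 5.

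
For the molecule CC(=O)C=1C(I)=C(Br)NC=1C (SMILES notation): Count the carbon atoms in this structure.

7

Count every carbon token in the SMILES (each C, including those in ring-closure positions and inside branches).
Carbon count: 7.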